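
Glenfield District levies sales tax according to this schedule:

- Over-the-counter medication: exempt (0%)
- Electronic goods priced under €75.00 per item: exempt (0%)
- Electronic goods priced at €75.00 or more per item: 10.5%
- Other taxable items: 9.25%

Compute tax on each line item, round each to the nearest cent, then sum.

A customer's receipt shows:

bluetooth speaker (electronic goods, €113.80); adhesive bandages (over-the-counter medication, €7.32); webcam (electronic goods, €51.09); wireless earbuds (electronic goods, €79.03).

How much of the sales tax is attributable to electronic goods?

€20.25

Bluetooth speaker €113.80: electronic goods, €75.00 or more → 10.5% → €11.95
Webcam €51.09: electronic goods, under €75.00 → 0% → €0.00
Wireless earbuds €79.03: electronic goods, €75.00 or more → 10.5% → €8.30
Tax on electronic goods = €11.95 + €0.00 + €8.30 = €20.25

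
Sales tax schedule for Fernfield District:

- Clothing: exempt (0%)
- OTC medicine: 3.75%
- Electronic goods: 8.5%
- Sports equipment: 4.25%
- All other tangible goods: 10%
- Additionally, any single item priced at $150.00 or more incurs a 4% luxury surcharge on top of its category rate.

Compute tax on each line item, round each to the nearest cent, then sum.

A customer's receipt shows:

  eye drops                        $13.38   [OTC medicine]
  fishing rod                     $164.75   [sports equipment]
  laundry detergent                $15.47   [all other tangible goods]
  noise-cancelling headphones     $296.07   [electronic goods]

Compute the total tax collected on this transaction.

$52.65

Eye drops $13.38: OTC medicine → 3.75% → $0.50
Fishing rod $164.75: sports equipment → 4.25% + 4% surcharge = 8.25% → $13.59
Laundry detergent $15.47: all other tangible goods → 10% → $1.55
Noise-cancelling headphones $296.07: electronic goods → 8.5% + 4% surcharge = 12.5% → $37.01
Total tax = $0.50 + $13.59 + $1.55 + $37.01 = $52.65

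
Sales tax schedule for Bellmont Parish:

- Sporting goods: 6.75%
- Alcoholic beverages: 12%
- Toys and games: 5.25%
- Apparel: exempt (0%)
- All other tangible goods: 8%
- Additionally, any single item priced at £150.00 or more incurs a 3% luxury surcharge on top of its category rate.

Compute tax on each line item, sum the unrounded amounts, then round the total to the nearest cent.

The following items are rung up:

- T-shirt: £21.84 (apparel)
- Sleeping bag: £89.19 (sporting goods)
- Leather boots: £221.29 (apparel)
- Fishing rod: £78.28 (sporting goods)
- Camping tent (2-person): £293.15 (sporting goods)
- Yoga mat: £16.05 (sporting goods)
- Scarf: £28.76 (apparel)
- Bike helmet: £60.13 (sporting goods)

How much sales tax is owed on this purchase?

£51.67

T-shirt £21.84: apparel → 0% → £0.00
Sleeping bag £89.19: sporting goods → 6.75% → £6.020325
Leather boots £221.29: apparel → 0% + 3% surcharge = 3% → £6.6387
Fishing rod £78.28: sporting goods → 6.75% → £5.2839
Camping tent (2-person) £293.15: sporting goods → 6.75% + 3% surcharge = 9.75% → £28.582125
Yoga mat £16.05: sporting goods → 6.75% → £1.083375
Scarf £28.76: apparel → 0% → £0.00
Bike helmet £60.13: sporting goods → 6.75% → £4.058775
Unrounded tax sum = £51.6672 → £51.67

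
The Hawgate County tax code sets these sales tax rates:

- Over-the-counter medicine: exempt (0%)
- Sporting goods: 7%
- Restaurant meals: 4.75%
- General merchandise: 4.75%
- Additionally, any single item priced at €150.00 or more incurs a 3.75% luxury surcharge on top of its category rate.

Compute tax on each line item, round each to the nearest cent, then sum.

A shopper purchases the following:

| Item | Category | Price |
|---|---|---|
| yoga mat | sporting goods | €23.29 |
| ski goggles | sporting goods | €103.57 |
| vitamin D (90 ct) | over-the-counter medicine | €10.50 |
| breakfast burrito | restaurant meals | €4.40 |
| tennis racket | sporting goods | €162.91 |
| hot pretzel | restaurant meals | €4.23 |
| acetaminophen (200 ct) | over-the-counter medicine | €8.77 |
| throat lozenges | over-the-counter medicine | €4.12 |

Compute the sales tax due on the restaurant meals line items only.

€0.41

Breakfast burrito €4.40: restaurant meals → 4.75% → €0.21
Hot pretzel €4.23: restaurant meals → 4.75% → €0.20
Tax on restaurant meals = €0.21 + €0.20 = €0.41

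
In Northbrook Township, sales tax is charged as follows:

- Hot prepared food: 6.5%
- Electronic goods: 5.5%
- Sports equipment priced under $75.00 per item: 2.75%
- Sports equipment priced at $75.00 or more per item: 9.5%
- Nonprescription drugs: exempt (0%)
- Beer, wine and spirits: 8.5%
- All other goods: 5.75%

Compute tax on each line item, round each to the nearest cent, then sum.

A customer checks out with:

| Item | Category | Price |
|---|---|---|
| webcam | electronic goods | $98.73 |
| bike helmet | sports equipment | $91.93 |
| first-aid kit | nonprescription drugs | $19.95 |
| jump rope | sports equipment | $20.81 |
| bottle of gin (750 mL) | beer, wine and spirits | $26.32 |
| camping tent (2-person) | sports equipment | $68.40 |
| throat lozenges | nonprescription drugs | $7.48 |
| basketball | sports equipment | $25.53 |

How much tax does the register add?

$19.55

Webcam $98.73: electronic goods → 5.5% → $5.43
Bike helmet $91.93: sports equipment, $75.00 or more → 9.5% → $8.73
First-aid kit $19.95: nonprescription drugs → 0% → $0.00
Jump rope $20.81: sports equipment, under $75.00 → 2.75% → $0.57
Bottle of gin (750 mL) $26.32: beer, wine and spirits → 8.5% → $2.24
Camping tent (2-person) $68.40: sports equipment, under $75.00 → 2.75% → $1.88
Throat lozenges $7.48: nonprescription drugs → 0% → $0.00
Basketball $25.53: sports equipment, under $75.00 → 2.75% → $0.70
Total tax = $5.43 + $8.73 + $0.57 + $2.24 + $1.88 + $0.70 = $19.55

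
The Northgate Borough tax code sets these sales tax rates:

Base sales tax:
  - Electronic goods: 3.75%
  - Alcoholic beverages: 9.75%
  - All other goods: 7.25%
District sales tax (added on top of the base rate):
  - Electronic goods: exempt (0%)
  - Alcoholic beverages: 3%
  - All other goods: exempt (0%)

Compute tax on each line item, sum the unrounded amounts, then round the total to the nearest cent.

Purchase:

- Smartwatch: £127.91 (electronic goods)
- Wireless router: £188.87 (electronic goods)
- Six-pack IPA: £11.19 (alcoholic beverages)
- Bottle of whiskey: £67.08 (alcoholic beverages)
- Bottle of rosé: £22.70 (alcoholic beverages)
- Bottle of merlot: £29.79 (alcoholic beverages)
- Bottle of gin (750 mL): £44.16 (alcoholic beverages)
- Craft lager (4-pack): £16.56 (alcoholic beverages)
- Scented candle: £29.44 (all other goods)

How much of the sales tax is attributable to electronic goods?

£11.88

Smartwatch £127.91: electronic goods → 3.75% + 0% district = 3.75% → £4.796625
Wireless router £188.87: electronic goods → 3.75% + 0% district = 3.75% → £7.082625
Tax on electronic goods: unrounded sum = £11.87925 → £11.88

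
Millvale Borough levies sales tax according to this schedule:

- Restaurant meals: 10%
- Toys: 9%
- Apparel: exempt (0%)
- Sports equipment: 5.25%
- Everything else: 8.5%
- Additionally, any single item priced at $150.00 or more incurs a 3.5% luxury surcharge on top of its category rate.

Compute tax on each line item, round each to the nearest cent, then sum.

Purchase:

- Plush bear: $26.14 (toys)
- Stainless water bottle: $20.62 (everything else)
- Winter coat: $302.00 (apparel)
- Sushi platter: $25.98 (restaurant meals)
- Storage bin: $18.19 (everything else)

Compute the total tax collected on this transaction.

Plush bear $26.14: toys → 9% → $2.35
Stainless water bottle $20.62: everything else → 8.5% → $1.75
Winter coat $302.00: apparel → 0% + 3.5% surcharge = 3.5% → $10.57
Sushi platter $25.98: restaurant meals → 10% → $2.60
Storage bin $18.19: everything else → 8.5% → $1.55
Total tax = $2.35 + $1.75 + $10.57 + $2.60 + $1.55 = $18.82

$18.82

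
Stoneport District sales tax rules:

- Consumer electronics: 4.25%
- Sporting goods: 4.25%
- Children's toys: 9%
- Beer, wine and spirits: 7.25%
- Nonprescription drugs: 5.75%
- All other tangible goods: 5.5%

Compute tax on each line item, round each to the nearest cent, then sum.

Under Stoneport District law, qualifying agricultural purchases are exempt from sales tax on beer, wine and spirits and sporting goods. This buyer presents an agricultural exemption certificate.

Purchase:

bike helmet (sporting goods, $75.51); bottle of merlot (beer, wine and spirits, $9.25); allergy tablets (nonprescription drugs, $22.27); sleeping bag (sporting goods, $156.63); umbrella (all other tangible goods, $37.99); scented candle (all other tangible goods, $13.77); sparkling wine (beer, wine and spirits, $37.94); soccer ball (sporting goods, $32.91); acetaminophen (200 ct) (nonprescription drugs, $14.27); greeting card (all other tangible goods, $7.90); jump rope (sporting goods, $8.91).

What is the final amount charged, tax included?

$422.73

Bike helmet $75.51: sporting goods, buyer-exempt → 0% → $0.00
Bottle of merlot $9.25: beer, wine and spirits, buyer-exempt → 0% → $0.00
Allergy tablets $22.27: nonprescription drugs → 5.75% → $1.28
Sleeping bag $156.63: sporting goods, buyer-exempt → 0% → $0.00
Umbrella $37.99: all other tangible goods → 5.5% → $2.09
Scented candle $13.77: all other tangible goods → 5.5% → $0.76
Sparkling wine $37.94: beer, wine and spirits, buyer-exempt → 0% → $0.00
Soccer ball $32.91: sporting goods, buyer-exempt → 0% → $0.00
Acetaminophen (200 ct) $14.27: nonprescription drugs → 5.75% → $0.82
Greeting card $7.90: all other tangible goods → 5.5% → $0.43
Jump rope $8.91: sporting goods, buyer-exempt → 0% → $0.00
Subtotal = $417.35; tax = $5.38; total due = $422.73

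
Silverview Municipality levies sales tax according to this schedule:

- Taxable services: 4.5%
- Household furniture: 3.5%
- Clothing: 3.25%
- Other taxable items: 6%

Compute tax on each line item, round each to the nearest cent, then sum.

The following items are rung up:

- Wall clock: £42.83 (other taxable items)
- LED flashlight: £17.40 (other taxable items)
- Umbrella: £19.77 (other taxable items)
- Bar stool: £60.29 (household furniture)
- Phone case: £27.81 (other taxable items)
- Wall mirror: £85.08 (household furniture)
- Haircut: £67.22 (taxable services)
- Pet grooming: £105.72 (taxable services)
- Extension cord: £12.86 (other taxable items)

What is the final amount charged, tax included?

Wall clock £42.83: other taxable items → 6% → £2.57
LED flashlight £17.40: other taxable items → 6% → £1.04
Umbrella £19.77: other taxable items → 6% → £1.19
Bar stool £60.29: household furniture → 3.5% → £2.11
Phone case £27.81: other taxable items → 6% → £1.67
Wall mirror £85.08: household furniture → 3.5% → £2.98
Haircut £67.22: taxable services → 4.5% → £3.02
Pet grooming £105.72: taxable services → 4.5% → £4.76
Extension cord £12.86: other taxable items → 6% → £0.77
Subtotal = £438.98; tax = £20.11; total due = £459.09

£459.09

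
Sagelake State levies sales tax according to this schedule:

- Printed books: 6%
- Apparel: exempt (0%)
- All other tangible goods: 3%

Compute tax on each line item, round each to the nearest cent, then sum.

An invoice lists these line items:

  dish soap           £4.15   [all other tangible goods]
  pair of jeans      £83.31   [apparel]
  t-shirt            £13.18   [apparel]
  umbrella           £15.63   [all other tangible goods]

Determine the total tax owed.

£0.59

Dish soap £4.15: all other tangible goods → 3% → £0.12
Pair of jeans £83.31: apparel → 0% → £0.00
T-shirt £13.18: apparel → 0% → £0.00
Umbrella £15.63: all other tangible goods → 3% → £0.47
Total tax = £0.12 + £0.47 = £0.59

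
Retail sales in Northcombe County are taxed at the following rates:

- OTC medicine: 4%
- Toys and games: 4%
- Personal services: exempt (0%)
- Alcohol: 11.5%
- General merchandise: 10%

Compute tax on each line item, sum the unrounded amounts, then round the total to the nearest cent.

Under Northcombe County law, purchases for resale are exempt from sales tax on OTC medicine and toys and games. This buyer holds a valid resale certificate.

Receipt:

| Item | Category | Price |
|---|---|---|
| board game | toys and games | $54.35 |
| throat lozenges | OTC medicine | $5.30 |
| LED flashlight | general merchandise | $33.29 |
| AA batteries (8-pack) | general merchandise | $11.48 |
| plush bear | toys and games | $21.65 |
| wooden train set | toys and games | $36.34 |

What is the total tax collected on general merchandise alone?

LED flashlight $33.29: general merchandise → 10% → $3.329
AA batteries (8-pack) $11.48: general merchandise → 10% → $1.148
Tax on general merchandise: unrounded sum = $4.477 → $4.48

$4.48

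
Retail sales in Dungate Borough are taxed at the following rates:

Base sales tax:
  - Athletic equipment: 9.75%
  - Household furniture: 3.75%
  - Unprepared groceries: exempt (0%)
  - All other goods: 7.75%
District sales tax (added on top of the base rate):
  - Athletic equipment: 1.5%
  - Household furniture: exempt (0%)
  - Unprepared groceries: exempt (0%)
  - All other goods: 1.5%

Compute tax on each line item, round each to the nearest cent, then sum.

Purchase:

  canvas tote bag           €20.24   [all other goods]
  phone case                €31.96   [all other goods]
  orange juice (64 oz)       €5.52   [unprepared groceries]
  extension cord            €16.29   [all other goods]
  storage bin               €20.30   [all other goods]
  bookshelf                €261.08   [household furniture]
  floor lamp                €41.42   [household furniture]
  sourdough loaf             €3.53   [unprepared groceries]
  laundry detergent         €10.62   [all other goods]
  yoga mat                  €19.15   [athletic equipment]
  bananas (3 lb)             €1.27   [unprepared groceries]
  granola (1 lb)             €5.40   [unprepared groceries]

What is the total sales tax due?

€22.69

Canvas tote bag €20.24: all other goods → 7.75% + 1.5% district = 9.25% → €1.87
Phone case €31.96: all other goods → 7.75% + 1.5% district = 9.25% → €2.96
Orange juice (64 oz) €5.52: unprepared groceries → 0% + 0% district = 0% → €0.00
Extension cord €16.29: all other goods → 7.75% + 1.5% district = 9.25% → €1.51
Storage bin €20.30: all other goods → 7.75% + 1.5% district = 9.25% → €1.88
Bookshelf €261.08: household furniture → 3.75% + 0% district = 3.75% → €9.79
Floor lamp €41.42: household furniture → 3.75% + 0% district = 3.75% → €1.55
Sourdough loaf €3.53: unprepared groceries → 0% + 0% district = 0% → €0.00
Laundry detergent €10.62: all other goods → 7.75% + 1.5% district = 9.25% → €0.98
Yoga mat €19.15: athletic equipment → 9.75% + 1.5% district = 11.25% → €2.15
Bananas (3 lb) €1.27: unprepared groceries → 0% + 0% district = 0% → €0.00
Granola (1 lb) €5.40: unprepared groceries → 0% + 0% district = 0% → €0.00
Total tax = €1.87 + €2.96 + €1.51 + €1.88 + €9.79 + €1.55 + €0.98 + €2.15 = €22.69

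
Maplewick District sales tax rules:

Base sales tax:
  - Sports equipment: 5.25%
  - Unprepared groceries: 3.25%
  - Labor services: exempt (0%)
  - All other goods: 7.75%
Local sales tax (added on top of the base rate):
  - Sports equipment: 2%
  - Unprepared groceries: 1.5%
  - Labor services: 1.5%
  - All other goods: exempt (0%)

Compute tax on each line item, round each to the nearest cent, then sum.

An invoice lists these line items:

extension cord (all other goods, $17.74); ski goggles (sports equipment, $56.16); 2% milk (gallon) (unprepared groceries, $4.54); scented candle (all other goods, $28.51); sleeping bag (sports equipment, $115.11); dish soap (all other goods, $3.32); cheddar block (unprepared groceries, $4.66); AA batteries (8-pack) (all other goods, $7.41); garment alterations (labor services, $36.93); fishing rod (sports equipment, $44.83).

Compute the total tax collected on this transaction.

Extension cord $17.74: all other goods → 7.75% + 0% local = 7.75% → $1.37
Ski goggles $56.16: sports equipment → 5.25% + 2% local = 7.25% → $4.07
2% milk (gallon) $4.54: unprepared groceries → 3.25% + 1.5% local = 4.75% → $0.22
Scented candle $28.51: all other goods → 7.75% + 0% local = 7.75% → $2.21
Sleeping bag $115.11: sports equipment → 5.25% + 2% local = 7.25% → $8.35
Dish soap $3.32: all other goods → 7.75% + 0% local = 7.75% → $0.26
Cheddar block $4.66: unprepared groceries → 3.25% + 1.5% local = 4.75% → $0.22
AA batteries (8-pack) $7.41: all other goods → 7.75% + 0% local = 7.75% → $0.57
Garment alterations $36.93: labor services → 0% + 1.5% local = 1.5% → $0.55
Fishing rod $44.83: sports equipment → 5.25% + 2% local = 7.25% → $3.25
Total tax = $1.37 + $4.07 + $0.22 + $2.21 + $8.35 + $0.26 + $0.22 + $0.57 + $0.55 + $3.25 = $21.07

$21.07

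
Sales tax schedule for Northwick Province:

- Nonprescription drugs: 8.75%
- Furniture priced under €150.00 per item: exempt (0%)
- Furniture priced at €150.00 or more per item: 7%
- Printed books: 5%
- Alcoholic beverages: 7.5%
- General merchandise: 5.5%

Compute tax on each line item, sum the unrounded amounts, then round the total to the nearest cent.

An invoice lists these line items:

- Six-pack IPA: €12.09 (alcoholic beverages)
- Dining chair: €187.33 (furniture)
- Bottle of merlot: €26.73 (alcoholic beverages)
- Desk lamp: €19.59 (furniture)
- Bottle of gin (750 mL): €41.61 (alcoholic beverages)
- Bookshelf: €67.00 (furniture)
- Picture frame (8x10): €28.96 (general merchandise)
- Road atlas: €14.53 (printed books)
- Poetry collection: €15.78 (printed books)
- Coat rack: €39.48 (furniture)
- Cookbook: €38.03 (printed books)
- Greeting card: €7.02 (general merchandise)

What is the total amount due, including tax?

€522.69

Six-pack IPA €12.09: alcoholic beverages → 7.5% → €0.90675
Dining chair €187.33: furniture, €150.00 or more → 7% → €13.1131
Bottle of merlot €26.73: alcoholic beverages → 7.5% → €2.00475
Desk lamp €19.59: furniture, under €150.00 → 0% → €0.00
Bottle of gin (750 mL) €41.61: alcoholic beverages → 7.5% → €3.12075
Bookshelf €67.00: furniture, under €150.00 → 0% → €0.00
Picture frame (8x10) €28.96: general merchandise → 5.5% → €1.5928
Road atlas €14.53: printed books → 5% → €0.7265
Poetry collection €15.78: printed books → 5% → €0.789
Coat rack €39.48: furniture, under €150.00 → 0% → €0.00
Cookbook €38.03: printed books → 5% → €1.9015
Greeting card €7.02: general merchandise → 5.5% → €0.3861
Subtotal = €498.15; unrounded tax = €24.54125 → €24.54; total due = €522.69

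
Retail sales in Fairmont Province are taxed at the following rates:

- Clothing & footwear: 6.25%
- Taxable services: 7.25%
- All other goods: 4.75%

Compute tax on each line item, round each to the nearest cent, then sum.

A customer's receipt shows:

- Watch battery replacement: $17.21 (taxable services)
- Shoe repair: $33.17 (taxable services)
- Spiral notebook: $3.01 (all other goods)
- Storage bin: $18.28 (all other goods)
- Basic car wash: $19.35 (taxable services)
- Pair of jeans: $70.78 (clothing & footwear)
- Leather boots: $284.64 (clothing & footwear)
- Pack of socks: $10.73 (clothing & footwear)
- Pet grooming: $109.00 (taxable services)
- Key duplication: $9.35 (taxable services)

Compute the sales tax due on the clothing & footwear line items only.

$22.88

Pair of jeans $70.78: clothing & footwear → 6.25% → $4.42
Leather boots $284.64: clothing & footwear → 6.25% → $17.79
Pack of socks $10.73: clothing & footwear → 6.25% → $0.67
Tax on clothing & footwear = $4.42 + $17.79 + $0.67 = $22.88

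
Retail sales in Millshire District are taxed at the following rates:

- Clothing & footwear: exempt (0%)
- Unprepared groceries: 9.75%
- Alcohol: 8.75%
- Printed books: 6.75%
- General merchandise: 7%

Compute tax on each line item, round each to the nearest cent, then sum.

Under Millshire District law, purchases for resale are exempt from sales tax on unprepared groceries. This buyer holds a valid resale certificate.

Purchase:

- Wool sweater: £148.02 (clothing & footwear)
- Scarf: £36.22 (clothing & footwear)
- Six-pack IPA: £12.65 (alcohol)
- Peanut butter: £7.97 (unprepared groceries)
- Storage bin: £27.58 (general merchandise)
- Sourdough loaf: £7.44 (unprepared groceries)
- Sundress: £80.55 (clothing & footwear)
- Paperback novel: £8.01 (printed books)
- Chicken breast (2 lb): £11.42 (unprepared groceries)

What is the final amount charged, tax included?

Wool sweater £148.02: clothing & footwear → 0% → £0.00
Scarf £36.22: clothing & footwear → 0% → £0.00
Six-pack IPA £12.65: alcohol → 8.75% → £1.11
Peanut butter £7.97: unprepared groceries, buyer-exempt → 0% → £0.00
Storage bin £27.58: general merchandise → 7% → £1.93
Sourdough loaf £7.44: unprepared groceries, buyer-exempt → 0% → £0.00
Sundress £80.55: clothing & footwear → 0% → £0.00
Paperback novel £8.01: printed books → 6.75% → £0.54
Chicken breast (2 lb) £11.42: unprepared groceries, buyer-exempt → 0% → £0.00
Subtotal = £339.86; tax = £3.58; total due = £343.44

£343.44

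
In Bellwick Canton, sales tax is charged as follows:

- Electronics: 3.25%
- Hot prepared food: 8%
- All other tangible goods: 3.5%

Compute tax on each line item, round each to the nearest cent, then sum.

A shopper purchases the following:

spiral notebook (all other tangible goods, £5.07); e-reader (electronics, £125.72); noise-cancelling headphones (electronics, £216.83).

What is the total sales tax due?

£11.32

Spiral notebook £5.07: all other tangible goods → 3.5% → £0.18
E-reader £125.72: electronics → 3.25% → £4.09
Noise-cancelling headphones £216.83: electronics → 3.25% → £7.05
Total tax = £0.18 + £4.09 + £7.05 = £11.32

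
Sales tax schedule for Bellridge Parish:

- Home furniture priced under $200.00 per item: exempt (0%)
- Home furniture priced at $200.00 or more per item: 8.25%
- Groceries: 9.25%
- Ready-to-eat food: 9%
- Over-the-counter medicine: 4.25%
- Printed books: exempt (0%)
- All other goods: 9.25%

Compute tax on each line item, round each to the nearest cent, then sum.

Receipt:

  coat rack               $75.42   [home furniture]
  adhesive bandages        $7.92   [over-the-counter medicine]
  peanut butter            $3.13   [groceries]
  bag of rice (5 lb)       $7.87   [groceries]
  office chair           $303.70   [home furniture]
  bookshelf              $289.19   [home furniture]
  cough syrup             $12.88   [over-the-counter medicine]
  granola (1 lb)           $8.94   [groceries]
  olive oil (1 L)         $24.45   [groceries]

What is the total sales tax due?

Coat rack $75.42: home furniture, under $200.00 → 0% → $0.00
Adhesive bandages $7.92: over-the-counter medicine → 4.25% → $0.34
Peanut butter $3.13: groceries → 9.25% → $0.29
Bag of rice (5 lb) $7.87: groceries → 9.25% → $0.73
Office chair $303.70: home furniture, $200.00 or more → 8.25% → $25.06
Bookshelf $289.19: home furniture, $200.00 or more → 8.25% → $23.86
Cough syrup $12.88: over-the-counter medicine → 4.25% → $0.55
Granola (1 lb) $8.94: groceries → 9.25% → $0.83
Olive oil (1 L) $24.45: groceries → 9.25% → $2.26
Total tax = $0.34 + $0.29 + $0.73 + $25.06 + $23.86 + $0.55 + $0.83 + $2.26 = $53.92

$53.92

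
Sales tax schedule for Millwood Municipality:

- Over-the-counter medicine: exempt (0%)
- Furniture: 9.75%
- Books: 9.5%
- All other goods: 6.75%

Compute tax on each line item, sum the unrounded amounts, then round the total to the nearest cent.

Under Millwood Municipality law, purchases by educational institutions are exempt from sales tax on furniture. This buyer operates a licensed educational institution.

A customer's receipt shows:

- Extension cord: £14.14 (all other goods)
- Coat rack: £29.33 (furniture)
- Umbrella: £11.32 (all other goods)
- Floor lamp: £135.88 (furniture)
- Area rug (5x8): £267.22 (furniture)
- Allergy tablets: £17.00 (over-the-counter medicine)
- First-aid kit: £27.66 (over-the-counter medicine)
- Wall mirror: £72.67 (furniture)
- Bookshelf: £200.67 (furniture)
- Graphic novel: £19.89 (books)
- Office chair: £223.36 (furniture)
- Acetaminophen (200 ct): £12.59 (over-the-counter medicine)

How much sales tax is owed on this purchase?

Extension cord £14.14: all other goods → 6.75% → £0.95445
Coat rack £29.33: furniture, buyer-exempt → 0% → £0.00
Umbrella £11.32: all other goods → 6.75% → £0.7641
Floor lamp £135.88: furniture, buyer-exempt → 0% → £0.00
Area rug (5x8) £267.22: furniture, buyer-exempt → 0% → £0.00
Allergy tablets £17.00: over-the-counter medicine → 0% → £0.00
First-aid kit £27.66: over-the-counter medicine → 0% → £0.00
Wall mirror £72.67: furniture, buyer-exempt → 0% → £0.00
Bookshelf £200.67: furniture, buyer-exempt → 0% → £0.00
Graphic novel £19.89: books → 9.5% → £1.88955
Office chair £223.36: furniture, buyer-exempt → 0% → £0.00
Acetaminophen (200 ct) £12.59: over-the-counter medicine → 0% → £0.00
Unrounded tax sum = £3.6081 → £3.61

£3.61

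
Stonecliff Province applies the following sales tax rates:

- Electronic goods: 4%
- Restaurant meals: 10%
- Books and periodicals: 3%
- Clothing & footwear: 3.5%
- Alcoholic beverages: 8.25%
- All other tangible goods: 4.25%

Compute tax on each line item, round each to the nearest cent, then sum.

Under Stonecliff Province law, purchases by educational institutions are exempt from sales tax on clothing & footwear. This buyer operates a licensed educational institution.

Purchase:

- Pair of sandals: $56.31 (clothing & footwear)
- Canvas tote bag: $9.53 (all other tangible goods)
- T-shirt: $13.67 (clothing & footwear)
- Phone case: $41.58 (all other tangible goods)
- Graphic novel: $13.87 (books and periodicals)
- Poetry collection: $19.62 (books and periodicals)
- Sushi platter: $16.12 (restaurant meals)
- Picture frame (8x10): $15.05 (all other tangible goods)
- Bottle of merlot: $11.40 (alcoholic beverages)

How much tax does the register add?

Pair of sandals $56.31: clothing & footwear, buyer-exempt → 0% → $0.00
Canvas tote bag $9.53: all other tangible goods → 4.25% → $0.41
T-shirt $13.67: clothing & footwear, buyer-exempt → 0% → $0.00
Phone case $41.58: all other tangible goods → 4.25% → $1.77
Graphic novel $13.87: books and periodicals → 3% → $0.42
Poetry collection $19.62: books and periodicals → 3% → $0.59
Sushi platter $16.12: restaurant meals → 10% → $1.61
Picture frame (8x10) $15.05: all other tangible goods → 4.25% → $0.64
Bottle of merlot $11.40: alcoholic beverages → 8.25% → $0.94
Total tax = $0.41 + $1.77 + $0.42 + $0.59 + $1.61 + $0.64 + $0.94 = $6.38

$6.38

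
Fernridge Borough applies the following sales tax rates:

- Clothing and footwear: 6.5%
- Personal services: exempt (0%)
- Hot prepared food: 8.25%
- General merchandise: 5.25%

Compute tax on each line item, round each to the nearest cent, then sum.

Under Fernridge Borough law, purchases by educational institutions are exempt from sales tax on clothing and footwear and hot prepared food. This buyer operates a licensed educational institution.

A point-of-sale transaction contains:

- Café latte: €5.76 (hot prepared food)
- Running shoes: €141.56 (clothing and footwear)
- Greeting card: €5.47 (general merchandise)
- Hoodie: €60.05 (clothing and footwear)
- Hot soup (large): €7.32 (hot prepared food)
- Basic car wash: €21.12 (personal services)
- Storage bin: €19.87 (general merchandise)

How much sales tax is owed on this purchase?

Café latte €5.76: hot prepared food, buyer-exempt → 0% → €0.00
Running shoes €141.56: clothing and footwear, buyer-exempt → 0% → €0.00
Greeting card €5.47: general merchandise → 5.25% → €0.29
Hoodie €60.05: clothing and footwear, buyer-exempt → 0% → €0.00
Hot soup (large) €7.32: hot prepared food, buyer-exempt → 0% → €0.00
Basic car wash €21.12: personal services → 0% → €0.00
Storage bin €19.87: general merchandise → 5.25% → €1.04
Total tax = €0.29 + €1.04 = €1.33

€1.33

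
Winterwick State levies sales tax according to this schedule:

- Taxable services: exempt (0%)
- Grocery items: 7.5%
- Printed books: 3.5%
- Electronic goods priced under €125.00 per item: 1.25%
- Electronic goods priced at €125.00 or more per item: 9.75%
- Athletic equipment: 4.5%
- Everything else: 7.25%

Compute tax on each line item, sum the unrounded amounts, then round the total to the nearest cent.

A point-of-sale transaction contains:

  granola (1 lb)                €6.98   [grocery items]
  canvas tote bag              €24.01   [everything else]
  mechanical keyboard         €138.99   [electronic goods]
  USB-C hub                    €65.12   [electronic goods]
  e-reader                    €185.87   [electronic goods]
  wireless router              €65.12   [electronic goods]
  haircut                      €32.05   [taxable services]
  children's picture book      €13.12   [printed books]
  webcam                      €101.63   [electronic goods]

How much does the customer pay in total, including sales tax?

Granola (1 lb) €6.98: grocery items → 7.5% → €0.5235
Canvas tote bag €24.01: everything else → 7.25% → €1.740725
Mechanical keyboard €138.99: electronic goods, €125.00 or more → 9.75% → €13.551525
USB-C hub €65.12: electronic goods, under €125.00 → 1.25% → €0.814
E-reader €185.87: electronic goods, €125.00 or more → 9.75% → €18.122325
Wireless router €65.12: electronic goods, under €125.00 → 1.25% → €0.814
Haircut €32.05: taxable services → 0% → €0.00
Children's picture book €13.12: printed books → 3.5% → €0.4592
Webcam €101.63: electronic goods, under €125.00 → 1.25% → €1.270375
Subtotal = €632.89; unrounded tax = €37.29565 → €37.30; total due = €670.19

€670.19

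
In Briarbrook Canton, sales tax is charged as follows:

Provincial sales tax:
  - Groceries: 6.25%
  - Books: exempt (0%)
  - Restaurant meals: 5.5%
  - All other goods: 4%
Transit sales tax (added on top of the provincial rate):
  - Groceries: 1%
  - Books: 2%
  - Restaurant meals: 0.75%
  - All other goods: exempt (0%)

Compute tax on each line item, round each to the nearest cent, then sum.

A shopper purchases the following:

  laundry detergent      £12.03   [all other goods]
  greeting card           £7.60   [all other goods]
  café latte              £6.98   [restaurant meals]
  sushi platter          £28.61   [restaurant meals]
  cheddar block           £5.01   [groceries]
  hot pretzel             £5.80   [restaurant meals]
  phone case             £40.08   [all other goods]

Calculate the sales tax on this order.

Laundry detergent £12.03: all other goods → 4% + 0% transit = 4% → £0.48
Greeting card £7.60: all other goods → 4% + 0% transit = 4% → £0.30
Café latte £6.98: restaurant meals → 5.5% + 0.75% transit = 6.25% → £0.44
Sushi platter £28.61: restaurant meals → 5.5% + 0.75% transit = 6.25% → £1.79
Cheddar block £5.01: groceries → 6.25% + 1% transit = 7.25% → £0.36
Hot pretzel £5.80: restaurant meals → 5.5% + 0.75% transit = 6.25% → £0.36
Phone case £40.08: all other goods → 4% + 0% transit = 4% → £1.60
Total tax = £0.48 + £0.30 + £0.44 + £1.79 + £0.36 + £0.36 + £1.60 = £5.33

£5.33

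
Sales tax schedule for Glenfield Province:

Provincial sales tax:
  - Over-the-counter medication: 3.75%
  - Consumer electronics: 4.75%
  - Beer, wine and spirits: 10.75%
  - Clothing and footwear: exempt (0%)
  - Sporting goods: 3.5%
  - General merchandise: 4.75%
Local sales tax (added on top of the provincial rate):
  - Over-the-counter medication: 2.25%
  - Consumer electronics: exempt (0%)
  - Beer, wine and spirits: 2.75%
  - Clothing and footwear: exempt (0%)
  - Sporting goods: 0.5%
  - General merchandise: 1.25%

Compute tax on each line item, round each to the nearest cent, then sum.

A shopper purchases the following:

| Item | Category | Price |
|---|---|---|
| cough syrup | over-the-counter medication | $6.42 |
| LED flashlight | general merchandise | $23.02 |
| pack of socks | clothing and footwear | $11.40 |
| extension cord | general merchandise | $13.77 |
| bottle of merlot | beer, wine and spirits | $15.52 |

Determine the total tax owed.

Cough syrup $6.42: over-the-counter medication → 3.75% + 2.25% local = 6% → $0.39
LED flashlight $23.02: general merchandise → 4.75% + 1.25% local = 6% → $1.38
Pack of socks $11.40: clothing and footwear → 0% + 0% local = 0% → $0.00
Extension cord $13.77: general merchandise → 4.75% + 1.25% local = 6% → $0.83
Bottle of merlot $15.52: beer, wine and spirits → 10.75% + 2.75% local = 13.5% → $2.10
Total tax = $0.39 + $1.38 + $0.83 + $2.10 = $4.70

$4.70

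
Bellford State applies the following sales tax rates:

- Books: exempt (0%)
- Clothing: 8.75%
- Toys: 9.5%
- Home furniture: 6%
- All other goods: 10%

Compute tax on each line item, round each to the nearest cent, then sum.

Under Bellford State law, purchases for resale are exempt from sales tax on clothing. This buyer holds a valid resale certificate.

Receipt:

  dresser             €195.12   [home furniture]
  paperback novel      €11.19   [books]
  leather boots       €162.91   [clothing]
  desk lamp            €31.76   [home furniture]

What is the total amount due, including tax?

Dresser €195.12: home furniture → 6% → €11.71
Paperback novel €11.19: books → 0% → €0.00
Leather boots €162.91: clothing, buyer-exempt → 0% → €0.00
Desk lamp €31.76: home furniture → 6% → €1.91
Subtotal = €400.98; tax = €13.62; total due = €414.60

€414.60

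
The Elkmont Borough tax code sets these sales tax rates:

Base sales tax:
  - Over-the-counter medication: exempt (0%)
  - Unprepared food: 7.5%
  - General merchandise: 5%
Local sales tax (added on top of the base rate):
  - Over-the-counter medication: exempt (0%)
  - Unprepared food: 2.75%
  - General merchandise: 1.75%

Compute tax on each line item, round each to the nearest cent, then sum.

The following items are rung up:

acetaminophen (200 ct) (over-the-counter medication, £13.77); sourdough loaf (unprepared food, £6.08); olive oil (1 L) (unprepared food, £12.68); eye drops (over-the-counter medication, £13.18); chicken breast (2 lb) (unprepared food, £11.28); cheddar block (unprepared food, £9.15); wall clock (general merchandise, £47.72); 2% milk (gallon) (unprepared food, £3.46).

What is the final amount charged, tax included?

£124.91

Acetaminophen (200 ct) £13.77: over-the-counter medication → 0% + 0% local = 0% → £0.00
Sourdough loaf £6.08: unprepared food → 7.5% + 2.75% local = 10.25% → £0.62
Olive oil (1 L) £12.68: unprepared food → 7.5% + 2.75% local = 10.25% → £1.30
Eye drops £13.18: over-the-counter medication → 0% + 0% local = 0% → £0.00
Chicken breast (2 lb) £11.28: unprepared food → 7.5% + 2.75% local = 10.25% → £1.16
Cheddar block £9.15: unprepared food → 7.5% + 2.75% local = 10.25% → £0.94
Wall clock £47.72: general merchandise → 5% + 1.75% local = 6.75% → £3.22
2% milk (gallon) £3.46: unprepared food → 7.5% + 2.75% local = 10.25% → £0.35
Subtotal = £117.32; tax = £7.59; total due = £124.91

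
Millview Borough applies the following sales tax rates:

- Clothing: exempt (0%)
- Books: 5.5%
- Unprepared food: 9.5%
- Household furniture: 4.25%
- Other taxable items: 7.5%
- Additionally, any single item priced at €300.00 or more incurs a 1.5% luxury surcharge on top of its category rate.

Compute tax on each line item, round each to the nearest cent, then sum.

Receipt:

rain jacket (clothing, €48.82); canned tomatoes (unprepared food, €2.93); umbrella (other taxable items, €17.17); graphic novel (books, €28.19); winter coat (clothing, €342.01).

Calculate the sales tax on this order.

€8.25

Rain jacket €48.82: clothing → 0% → €0.00
Canned tomatoes €2.93: unprepared food → 9.5% → €0.28
Umbrella €17.17: other taxable items → 7.5% → €1.29
Graphic novel €28.19: books → 5.5% → €1.55
Winter coat €342.01: clothing → 0% + 1.5% surcharge = 1.5% → €5.13
Total tax = €0.28 + €1.29 + €1.55 + €5.13 = €8.25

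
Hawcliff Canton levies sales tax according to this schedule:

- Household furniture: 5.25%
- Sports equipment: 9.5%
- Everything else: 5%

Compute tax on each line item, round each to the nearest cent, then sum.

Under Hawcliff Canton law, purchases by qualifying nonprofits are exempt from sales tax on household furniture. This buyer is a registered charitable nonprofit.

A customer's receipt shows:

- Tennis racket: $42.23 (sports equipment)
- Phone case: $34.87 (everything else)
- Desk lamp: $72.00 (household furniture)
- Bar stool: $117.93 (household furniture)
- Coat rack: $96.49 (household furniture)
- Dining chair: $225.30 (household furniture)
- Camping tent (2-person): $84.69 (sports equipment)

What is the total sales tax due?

$13.80

Tennis racket $42.23: sports equipment → 9.5% → $4.01
Phone case $34.87: everything else → 5% → $1.74
Desk lamp $72.00: household furniture, buyer-exempt → 0% → $0.00
Bar stool $117.93: household furniture, buyer-exempt → 0% → $0.00
Coat rack $96.49: household furniture, buyer-exempt → 0% → $0.00
Dining chair $225.30: household furniture, buyer-exempt → 0% → $0.00
Camping tent (2-person) $84.69: sports equipment → 9.5% → $8.05
Total tax = $4.01 + $1.74 + $8.05 = $13.80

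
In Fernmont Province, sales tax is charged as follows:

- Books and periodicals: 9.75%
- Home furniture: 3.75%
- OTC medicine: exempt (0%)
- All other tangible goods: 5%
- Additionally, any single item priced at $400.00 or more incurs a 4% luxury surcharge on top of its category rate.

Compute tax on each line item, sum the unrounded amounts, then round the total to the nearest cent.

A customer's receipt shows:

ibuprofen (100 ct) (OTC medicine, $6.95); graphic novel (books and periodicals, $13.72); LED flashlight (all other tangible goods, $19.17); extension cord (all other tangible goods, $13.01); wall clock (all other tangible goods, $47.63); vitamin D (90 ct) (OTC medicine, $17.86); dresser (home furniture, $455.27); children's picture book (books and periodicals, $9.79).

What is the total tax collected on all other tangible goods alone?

LED flashlight $19.17: all other tangible goods → 5% → $0.9585
Extension cord $13.01: all other tangible goods → 5% → $0.6505
Wall clock $47.63: all other tangible goods → 5% → $2.3815
Tax on all other tangible goods: unrounded sum = $3.9905 → $3.99

$3.99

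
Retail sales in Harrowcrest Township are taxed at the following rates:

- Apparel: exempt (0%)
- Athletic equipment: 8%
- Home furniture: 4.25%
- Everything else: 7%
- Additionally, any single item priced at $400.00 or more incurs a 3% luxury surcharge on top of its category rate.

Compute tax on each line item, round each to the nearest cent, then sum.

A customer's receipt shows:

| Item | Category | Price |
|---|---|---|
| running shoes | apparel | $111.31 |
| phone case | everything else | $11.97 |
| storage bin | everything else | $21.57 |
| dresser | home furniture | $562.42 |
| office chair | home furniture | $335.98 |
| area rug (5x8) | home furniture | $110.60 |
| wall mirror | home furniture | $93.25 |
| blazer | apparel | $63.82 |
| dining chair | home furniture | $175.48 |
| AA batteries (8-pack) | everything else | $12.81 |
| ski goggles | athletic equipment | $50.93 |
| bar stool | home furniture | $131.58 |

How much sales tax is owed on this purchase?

$84.09

Running shoes $111.31: apparel → 0% → $0.00
Phone case $11.97: everything else → 7% → $0.84
Storage bin $21.57: everything else → 7% → $1.51
Dresser $562.42: home furniture → 4.25% + 3% surcharge = 7.25% → $40.78
Office chair $335.98: home furniture → 4.25% → $14.28
Area rug (5x8) $110.60: home furniture → 4.25% → $4.70
Wall mirror $93.25: home furniture → 4.25% → $3.96
Blazer $63.82: apparel → 0% → $0.00
Dining chair $175.48: home furniture → 4.25% → $7.46
AA batteries (8-pack) $12.81: everything else → 7% → $0.90
Ski goggles $50.93: athletic equipment → 8% → $4.07
Bar stool $131.58: home furniture → 4.25% → $5.59
Total tax = $0.84 + $1.51 + $40.78 + $14.28 + $4.70 + $3.96 + $7.46 + $0.90 + $4.07 + $5.59 = $84.09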